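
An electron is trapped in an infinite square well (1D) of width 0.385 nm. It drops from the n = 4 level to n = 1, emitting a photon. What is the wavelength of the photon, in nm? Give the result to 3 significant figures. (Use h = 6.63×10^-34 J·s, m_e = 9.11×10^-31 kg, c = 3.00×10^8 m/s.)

E_1 = h²/(8m_eL²) = 4.069×10^-19 J, so ΔE = (4² − 1²)E_1 = 6.103×10^-18 J.
λ = hc/ΔE = (6.63×10^-34·3.00×10^8)/6.103×10^-18 = 3.26×10^-8 m = 32.6 nm.

λ = 32.6 nm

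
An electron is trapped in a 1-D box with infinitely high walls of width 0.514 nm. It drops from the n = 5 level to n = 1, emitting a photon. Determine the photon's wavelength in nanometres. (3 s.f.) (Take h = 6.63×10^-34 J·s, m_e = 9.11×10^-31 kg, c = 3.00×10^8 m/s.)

E_1 = h²/(8m_eL²) = 2.283×10^-19 J, so ΔE = (5² − 1²)E_1 = 5.479×10^-18 J.
λ = hc/ΔE = (6.63×10^-34·3.00×10^8)/5.479×10^-18 = 3.63×10^-8 m = 36.3 nm.

λ = 36.3 nm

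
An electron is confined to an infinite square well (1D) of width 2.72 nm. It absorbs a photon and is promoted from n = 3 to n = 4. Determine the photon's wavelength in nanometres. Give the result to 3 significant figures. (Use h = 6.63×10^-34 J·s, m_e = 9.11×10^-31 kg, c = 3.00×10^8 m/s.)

E_1 = h²/(8m_eL²) = 8.152×10^-21 J, so ΔE = (4² − 3²)E_1 = 5.706×10^-20 J.
λ = hc/ΔE = (6.63×10^-34·3.00×10^8)/5.706×10^-20 = 3.49×10^-6 m = 3.49×10^3 nm.

λ = 3.49×10^3 nm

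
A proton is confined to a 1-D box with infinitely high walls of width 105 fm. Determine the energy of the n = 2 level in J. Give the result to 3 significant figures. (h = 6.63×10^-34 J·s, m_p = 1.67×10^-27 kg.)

E_2 = 1.19×10^-14 J

For an infinite well E_n = n²h²/(8m_pL²), so E_1 = h²/(8m_pL²) = (6.63×10^-34)²/(8·1.67×10^-27·(1.05×10^-13 m)²) = 2.984×10^-15 J.
Then E_2 = 2²·E_1 = 4·2.984×10^-15 J = 1.19×10^-14 J.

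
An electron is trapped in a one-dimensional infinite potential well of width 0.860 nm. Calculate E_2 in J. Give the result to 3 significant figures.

E_2 = 3.26×10^-19 J

For an infinite well E_n = n²h²/(8m_eL²), so E_1 = h²/(8m_eL²) = (6.626×10^-34)²/(8·9.109×10^-31·(8.60×10^-10 m)²) = 8.146×10^-20 J.
Then E_2 = 2²·E_1 = 4·8.146×10^-20 J = 3.26×10^-19 J.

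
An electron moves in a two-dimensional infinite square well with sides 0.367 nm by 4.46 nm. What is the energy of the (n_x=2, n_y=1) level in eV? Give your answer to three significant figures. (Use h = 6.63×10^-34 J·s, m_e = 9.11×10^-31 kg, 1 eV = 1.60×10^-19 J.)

E = 11.2 eV

For a 2D rectangular well E = (h²/8m_e)·Σ n_i²/L_i² = (6.63×10^-34)²/(8·9.11×10^-31) · [2²/(0.367 nm)² + 1²/(4.46 nm)²].
Evaluating gives E = 1.794×10^-18 J = 11.2 eV.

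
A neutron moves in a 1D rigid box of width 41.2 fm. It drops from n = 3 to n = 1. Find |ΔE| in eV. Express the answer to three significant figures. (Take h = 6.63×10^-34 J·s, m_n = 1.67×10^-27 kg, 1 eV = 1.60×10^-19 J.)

|ΔE| = 9.69×10^5 eV

E_1 = h²/(8m_nL²) = 1.938×10^-14 J.
|ΔE| = |3² − 1²|·E_1 = 8·1.938×10^-14 J = 1.550×10^-13 J = 9.69×10^5 eV.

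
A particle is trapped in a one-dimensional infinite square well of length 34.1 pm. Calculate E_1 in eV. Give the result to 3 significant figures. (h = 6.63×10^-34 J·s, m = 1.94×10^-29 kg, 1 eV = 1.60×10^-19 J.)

For an infinite well E_n = n²h²/(8mL²), so E_1 = h²/(8mL²) = (6.63×10^-34)²/(8·1.94×10^-29·(3.41×10^-11 m)²) = 2.436×10^-18 J.
Converting, E_1 = 2.436×10^-18 J / (1.60×10^-19 J/eV) = 15.2 eV.

E_1 = 15.2 eV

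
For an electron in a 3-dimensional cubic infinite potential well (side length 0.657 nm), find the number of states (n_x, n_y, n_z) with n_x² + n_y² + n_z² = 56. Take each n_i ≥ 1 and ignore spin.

degeneracy = 6

The level has n_x² + n_y² + n_z² = 56. The ordered positive-integer solutions are (2, 4, 6), (2, 6, 4), (4, 2, 6), (4, 6, 2), (6, 2, 4), (6, 4, 2).
That gives 6 states.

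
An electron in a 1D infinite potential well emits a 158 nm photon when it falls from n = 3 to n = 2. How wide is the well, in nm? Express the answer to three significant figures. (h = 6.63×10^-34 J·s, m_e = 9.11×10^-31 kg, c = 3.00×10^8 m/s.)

L = 0.489 nm

The photon carries ΔE = hc/λ = 6.63×10^-34·3.00×10^8/1.58×10^-7 m = 1.259×10^-18 J.
Since ΔE = (3² − 2²)E_1, E_1 = 2.518×10^-19 J, and L = h/√(8m_eE_1) = 4.89×10^-10 m = 0.489 nm.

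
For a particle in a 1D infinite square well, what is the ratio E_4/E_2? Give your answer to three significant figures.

4.00

E_n ∝ n², so E_4/E_2 = 4²/2² = 16/4 = 4.00.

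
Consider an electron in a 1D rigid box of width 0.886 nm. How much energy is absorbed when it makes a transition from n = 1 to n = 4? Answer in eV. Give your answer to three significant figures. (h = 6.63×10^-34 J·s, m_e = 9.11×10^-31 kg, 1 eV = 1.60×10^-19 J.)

|ΔE| = 7.20 eV

E_1 = h²/(8m_eL²) = 7.683×10^-20 J.
|ΔE| = |1² − 4²|·E_1 = 15·7.683×10^-20 J = 1.152×10^-18 J = 7.20 eV.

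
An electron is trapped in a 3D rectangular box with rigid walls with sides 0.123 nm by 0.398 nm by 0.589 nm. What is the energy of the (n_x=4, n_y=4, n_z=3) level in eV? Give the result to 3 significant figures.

For a 3D rectangular well E = (h²/8m_e)·Σ n_i²/L_i² = (6.626×10^-34)²/(8·9.109×10^-31) · [4²/(0.123 nm)² + 4²/(0.398 nm)² + 3²/(0.589 nm)²].
Evaluating gives E = 7.136×10^-17 J = 445 eV.

E = 445 eV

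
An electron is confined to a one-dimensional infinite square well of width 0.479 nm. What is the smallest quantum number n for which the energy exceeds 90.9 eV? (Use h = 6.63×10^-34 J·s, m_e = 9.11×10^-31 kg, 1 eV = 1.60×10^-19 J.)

n = 8

E_1 = h²/(8m_eL²) = 2.629×10^-19 J = 1.643 eV.
Need n² > 90.9/1.643 = 55.33, i.e. n > 7.438.
The smallest integer satisfying this is n = 8.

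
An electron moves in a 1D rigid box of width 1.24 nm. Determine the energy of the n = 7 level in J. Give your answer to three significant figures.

For an infinite well E_n = n²h²/(8m_eL²), so E_1 = h²/(8m_eL²) = (6.626×10^-34)²/(8·9.109×10^-31·(1.24×10^-9 m)²) = 3.918×10^-20 J.
Then E_7 = 7²·E_1 = 49·3.918×10^-20 J = 1.92×10^-18 J.

E_7 = 1.92×10^-18 J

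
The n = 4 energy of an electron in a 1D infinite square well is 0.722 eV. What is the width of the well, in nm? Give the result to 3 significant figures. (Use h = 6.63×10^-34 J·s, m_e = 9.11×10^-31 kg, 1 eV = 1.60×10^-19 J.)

From E_n = n²h²/(8m_eL²), L = n·h/√(8m_eE_n).
E_4 = 0.722 eV = 1.155×10^-19 J, so L = 4·6.63×10^-34/√(8·9.11×10^-31·1.155×10^-19) = 2.89×10^-9 m = 2.89 nm.

L = 2.89 nm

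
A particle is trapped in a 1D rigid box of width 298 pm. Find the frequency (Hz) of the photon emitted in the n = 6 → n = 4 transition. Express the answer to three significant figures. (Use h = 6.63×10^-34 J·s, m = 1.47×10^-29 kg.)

E_1 = h²/(8mL²) = 4.209×10^-20 J and ΔE = (6² − 4²)E_1 = 8.418×10^-19 J.
f = ΔE/h = 8.418×10^-19/6.63×10^-34 = 1.27×10^15 Hz.

f = 1.27×10^15 Hz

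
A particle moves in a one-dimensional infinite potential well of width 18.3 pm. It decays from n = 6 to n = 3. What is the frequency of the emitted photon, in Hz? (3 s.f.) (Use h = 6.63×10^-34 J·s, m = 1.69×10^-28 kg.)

E_1 = h²/(8mL²) = 9.708×10^-19 J and ΔE = (6² − 3²)E_1 = 2.621×10^-17 J.
f = ΔE/h = 2.621×10^-17/6.63×10^-34 = 3.95×10^16 Hz.

f = 3.95×10^16 Hz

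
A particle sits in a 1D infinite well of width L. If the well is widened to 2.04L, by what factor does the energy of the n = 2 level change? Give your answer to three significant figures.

0.240

E_n ∝ 1/L², so the energy scales by 1/2.04² = 0.240.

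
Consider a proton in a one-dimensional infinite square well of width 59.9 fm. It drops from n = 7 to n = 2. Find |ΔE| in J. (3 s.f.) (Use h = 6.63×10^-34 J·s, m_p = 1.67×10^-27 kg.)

E_1 = h²/(8m_pL²) = 9.170×10^-15 J.
|ΔE| = |7² − 2²|·E_1 = 45·9.170×10^-15 J = 4.13×10^-13 J.

|ΔE| = 4.13×10^-13 J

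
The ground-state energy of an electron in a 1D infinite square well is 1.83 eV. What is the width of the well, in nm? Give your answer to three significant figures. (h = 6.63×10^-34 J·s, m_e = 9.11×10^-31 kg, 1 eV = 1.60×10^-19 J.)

L = 0.454 nm

From E_n = n²h²/(8m_eL²), L = n·h/√(8m_eE_n).
E_1 = 1.83 eV = 2.928×10^-19 J, so L = 1·6.63×10^-34/√(8·9.11×10^-31·2.928×10^-19) = 4.54×10^-10 m = 0.454 nm.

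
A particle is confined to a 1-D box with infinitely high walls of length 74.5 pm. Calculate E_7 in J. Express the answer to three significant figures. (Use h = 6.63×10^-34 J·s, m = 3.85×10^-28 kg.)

E_7 = 1.26×10^-18 J

For an infinite well E_n = n²h²/(8mL²), so E_1 = h²/(8mL²) = (6.63×10^-34)²/(8·3.85×10^-28·(7.45×10^-11 m)²) = 2.571×10^-20 J.
Then E_7 = 7²·E_1 = 49·2.571×10^-20 J = 1.26×10^-18 J.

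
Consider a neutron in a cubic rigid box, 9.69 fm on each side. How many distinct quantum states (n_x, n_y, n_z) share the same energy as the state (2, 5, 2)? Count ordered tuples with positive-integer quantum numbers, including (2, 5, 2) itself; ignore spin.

degeneracy = 6

The level has n_x² + n_y² + n_z² = 33. The ordered positive-integer solutions are (1, 4, 4), (2, 2, 5), (2, 5, 2), (4, 1, 4), (4, 4, 1), (5, 2, 2).
That gives 6 states.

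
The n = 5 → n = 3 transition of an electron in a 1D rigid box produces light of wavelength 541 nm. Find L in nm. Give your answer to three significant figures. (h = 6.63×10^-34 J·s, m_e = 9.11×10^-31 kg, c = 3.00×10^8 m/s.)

The photon carries ΔE = hc/λ = 6.63×10^-34·3.00×10^8/5.41×10^-7 m = 3.677×10^-19 J.
Since ΔE = (5² − 3²)E_1, E_1 = 2.298×10^-20 J, and L = h/√(8m_eE_1) = 1.62×10^-9 m = 1.62 nm.

L = 1.62 nm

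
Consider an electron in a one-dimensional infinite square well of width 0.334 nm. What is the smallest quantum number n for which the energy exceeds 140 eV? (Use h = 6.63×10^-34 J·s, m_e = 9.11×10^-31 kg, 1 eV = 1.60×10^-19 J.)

E_1 = h²/(8m_eL²) = 5.407×10^-19 J = 3.379 eV.
Need n² > 140/3.379 = 41.43, i.e. n > 6.437.
The smallest integer satisfying this is n = 7.

n = 7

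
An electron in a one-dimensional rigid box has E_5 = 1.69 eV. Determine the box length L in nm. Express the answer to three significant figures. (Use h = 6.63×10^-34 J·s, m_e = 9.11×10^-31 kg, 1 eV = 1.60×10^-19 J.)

From E_n = n²h²/(8m_eL²), L = n·h/√(8m_eE_n).
E_5 = 1.69 eV = 2.704×10^-19 J, so L = 5·6.63×10^-34/√(8·9.11×10^-31·2.704×10^-19) = 2.36×10^-9 m = 2.36 nm.

L = 2.36 nm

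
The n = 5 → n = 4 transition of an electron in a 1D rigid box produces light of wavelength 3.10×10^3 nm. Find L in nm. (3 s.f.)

The photon carries ΔE = hc/λ = 6.626×10^-34·2.998×10^8/3.10×10^-6 m = 6.408×10^-20 J.
Since ΔE = (5² − 4²)E_1, E_1 = 7.120×10^-21 J, and L = h/√(8m_eE_1) = 2.91×10^-9 m = 2.91 nm.

L = 2.91 nm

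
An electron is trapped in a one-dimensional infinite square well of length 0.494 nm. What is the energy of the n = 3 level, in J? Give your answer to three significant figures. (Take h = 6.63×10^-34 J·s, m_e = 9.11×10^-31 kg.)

E_3 = 2.22×10^-18 J

For an infinite well E_n = n²h²/(8m_eL²), so E_1 = h²/(8m_eL²) = (6.63×10^-34)²/(8·9.11×10^-31·(4.94×10^-10 m)²) = 2.472×10^-19 J.
Then E_3 = 3²·E_1 = 9·2.472×10^-19 J = 2.22×10^-18 J.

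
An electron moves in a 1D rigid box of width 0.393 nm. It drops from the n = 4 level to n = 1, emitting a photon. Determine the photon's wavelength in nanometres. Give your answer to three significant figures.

λ = 33.9 nm

E_1 = h²/(8m_eL²) = 3.901×10^-19 J, so ΔE = (4² − 1²)E_1 = 5.852×10^-18 J.
λ = hc/ΔE = (6.626×10^-34·2.998×10^8)/5.852×10^-18 = 3.39×10^-8 m = 33.9 nm.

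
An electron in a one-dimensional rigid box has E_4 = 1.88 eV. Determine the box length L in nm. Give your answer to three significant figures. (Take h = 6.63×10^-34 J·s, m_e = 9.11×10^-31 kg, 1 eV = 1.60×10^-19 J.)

L = 1.79 nm

From E_n = n²h²/(8m_eL²), L = n·h/√(8m_eE_n).
E_4 = 1.88 eV = 3.008×10^-19 J, so L = 4·6.63×10^-34/√(8·9.11×10^-31·3.008×10^-19) = 1.79×10^-9 m = 1.79 nm.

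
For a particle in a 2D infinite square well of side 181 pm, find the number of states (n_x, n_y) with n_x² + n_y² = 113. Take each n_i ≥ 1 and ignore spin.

degeneracy = 2

The level has n_x² + n_y² = 113. The ordered positive-integer solutions are (7, 8), (8, 7).
That gives 2 states.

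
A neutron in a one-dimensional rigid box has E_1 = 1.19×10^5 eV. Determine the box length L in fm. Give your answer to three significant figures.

L = 41.5 fm

From E_n = n²h²/(8m_nL²), L = n·h/√(8m_nE_n).
E_1 = 1.19×10^5 eV = 1.906×10^-14 J, so L = 1·6.626×10^-34/√(8·1.675×10^-27·1.906×10^-14) = 4.15×10^-14 m = 41.5 fm.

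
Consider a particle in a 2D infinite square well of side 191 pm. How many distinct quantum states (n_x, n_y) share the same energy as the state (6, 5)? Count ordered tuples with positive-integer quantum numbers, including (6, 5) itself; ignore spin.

The level has n_x² + n_y² = 61. The ordered positive-integer solutions are (5, 6), (6, 5).
That gives 2 states.

degeneracy = 2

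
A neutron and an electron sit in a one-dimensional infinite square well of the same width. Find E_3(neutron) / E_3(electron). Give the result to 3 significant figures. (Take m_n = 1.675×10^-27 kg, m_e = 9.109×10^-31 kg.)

E_n ∝ 1/m at fixed n and L, so the ratio is m_e/m_n = 9.109×10^-31/1.675×10^-27 = 5.44×10^-4.

5.44×10^-4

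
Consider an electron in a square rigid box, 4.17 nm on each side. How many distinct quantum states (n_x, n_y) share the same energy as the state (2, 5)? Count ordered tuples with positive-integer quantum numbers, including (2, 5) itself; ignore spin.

degeneracy = 2

The level has n_x² + n_y² = 29. The ordered positive-integer solutions are (2, 5), (5, 2).
That gives 2 states.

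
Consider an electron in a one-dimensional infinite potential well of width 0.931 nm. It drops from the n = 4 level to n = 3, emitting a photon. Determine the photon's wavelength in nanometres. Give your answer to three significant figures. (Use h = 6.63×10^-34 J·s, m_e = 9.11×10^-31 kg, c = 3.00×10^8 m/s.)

E_1 = h²/(8m_eL²) = 6.959×10^-20 J, so ΔE = (4² − 3²)E_1 = 4.871×10^-19 J.
λ = hc/ΔE = (6.63×10^-34·3.00×10^8)/4.871×10^-19 = 4.08×10^-7 m = 408 nm.

λ = 408 nm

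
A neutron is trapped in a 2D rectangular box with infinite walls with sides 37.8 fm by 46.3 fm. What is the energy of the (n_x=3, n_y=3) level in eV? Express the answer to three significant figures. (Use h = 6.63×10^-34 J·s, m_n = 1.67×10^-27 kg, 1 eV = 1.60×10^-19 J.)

For a 2D rectangular well E = (h²/8m_n)·Σ n_i²/L_i² = (6.63×10^-34)²/(8·1.67×10^-27) · [3²/(37.8 fm)² + 3²/(46.3 fm)²].
Evaluating gives E = 3.454×10^-13 J = 2.16×10^6 eV.

E = 2.16×10^6 eV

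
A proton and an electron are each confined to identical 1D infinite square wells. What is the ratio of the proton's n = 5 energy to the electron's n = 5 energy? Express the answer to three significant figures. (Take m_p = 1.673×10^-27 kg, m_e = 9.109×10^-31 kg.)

5.44×10^-4

E_n ∝ 1/m at fixed n and L, so the ratio is m_e/m_p = 9.109×10^-31/1.673×10^-27 = 5.44×10^-4.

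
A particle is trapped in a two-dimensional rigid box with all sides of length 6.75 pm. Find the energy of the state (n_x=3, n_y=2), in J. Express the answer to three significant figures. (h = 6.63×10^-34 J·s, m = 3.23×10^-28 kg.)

For a 2D rectangular well E = (h²/8m)·Σ n_i²/L_i² = (6.63×10^-34)²/(8·3.23×10^-28) · [3²/(6.75 pm)² + 2²/(6.75 pm)²].
Evaluating gives E = 4.85×10^-17 J.

E = 4.85×10^-17 J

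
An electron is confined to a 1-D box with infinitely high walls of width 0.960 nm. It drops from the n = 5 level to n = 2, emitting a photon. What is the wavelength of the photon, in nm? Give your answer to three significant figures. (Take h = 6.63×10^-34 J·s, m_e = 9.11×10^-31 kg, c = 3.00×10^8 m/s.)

λ = 145 nm

E_1 = h²/(8m_eL²) = 6.544×10^-20 J, so ΔE = (5² − 2²)E_1 = 1.374×10^-18 J.
λ = hc/ΔE = (6.63×10^-34·3.00×10^8)/1.374×10^-18 = 1.45×10^-7 m = 145 nm.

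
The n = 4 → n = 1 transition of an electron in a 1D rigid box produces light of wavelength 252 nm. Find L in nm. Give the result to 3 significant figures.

L = 1.07 nm

The photon carries ΔE = hc/λ = 6.626×10^-34·2.998×10^8/2.52×10^-7 m = 7.883×10^-19 J.
Since ΔE = (4² − 1²)E_1, E_1 = 5.255×10^-20 J, and L = h/√(8m_eE_1) = 1.07×10^-9 m = 1.07 nm.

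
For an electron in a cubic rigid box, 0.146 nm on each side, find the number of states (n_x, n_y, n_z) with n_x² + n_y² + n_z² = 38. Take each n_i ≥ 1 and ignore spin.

degeneracy = 9

The level has n_x² + n_y² + n_z² = 38. The ordered positive-integer solutions are (1, 1, 6), (1, 6, 1), (2, 3, 5), (2, 5, 3), (3, 2, 5), (3, 5, 2), (5, 2, 3), (5, 3, 2), (6, 1, 1).
That gives 9 states.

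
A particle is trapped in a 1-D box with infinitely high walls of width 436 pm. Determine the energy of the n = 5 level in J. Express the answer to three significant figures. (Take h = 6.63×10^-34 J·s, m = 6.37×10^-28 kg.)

For an infinite well E_n = n²h²/(8mL²), so E_1 = h²/(8mL²) = (6.63×10^-34)²/(8·6.37×10^-28·(4.36×10^-10 m)²) = 4.538×10^-22 J.
Then E_5 = 5²·E_1 = 25·4.538×10^-22 J = 1.13×10^-20 J.

E_5 = 1.13×10^-20 J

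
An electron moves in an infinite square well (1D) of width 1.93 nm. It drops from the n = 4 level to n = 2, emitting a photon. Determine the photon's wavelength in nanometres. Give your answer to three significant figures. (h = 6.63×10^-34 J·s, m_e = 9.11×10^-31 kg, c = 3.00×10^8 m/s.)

λ = 1.02×10^3 nm

E_1 = h²/(8m_eL²) = 1.619×10^-20 J, so ΔE = (4² − 2²)E_1 = 1.943×10^-19 J.
λ = hc/ΔE = (6.63×10^-34·3.00×10^8)/1.943×10^-19 = 1.02×10^-6 m = 1.02×10^3 nm.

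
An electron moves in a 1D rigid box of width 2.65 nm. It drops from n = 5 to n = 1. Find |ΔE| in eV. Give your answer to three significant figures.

|ΔE| = 1.29 eV

E_1 = h²/(8m_eL²) = 8.579×10^-21 J.
|ΔE| = |5² − 1²|·E_1 = 24·8.579×10^-21 J = 2.059×10^-19 J = 1.29 eV.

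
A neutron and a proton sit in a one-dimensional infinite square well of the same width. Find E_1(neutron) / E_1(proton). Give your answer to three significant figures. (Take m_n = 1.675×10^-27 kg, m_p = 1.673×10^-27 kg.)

E_n ∝ 1/m at fixed n and L, so the ratio is m_p/m_n = 1.673×10^-27/1.675×10^-27 = 0.999.

0.999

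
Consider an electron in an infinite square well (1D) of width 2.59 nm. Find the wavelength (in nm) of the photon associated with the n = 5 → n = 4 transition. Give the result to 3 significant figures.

E_1 = h²/(8m_eL²) = 8.981×10^-21 J, so ΔE = (5² − 4²)E_1 = 8.083×10^-20 J.
λ = hc/ΔE = (6.626×10^-34·2.998×10^8)/8.083×10^-20 = 2.46×10^-6 m = 2.46×10^3 nm.

λ = 2.46×10^3 nm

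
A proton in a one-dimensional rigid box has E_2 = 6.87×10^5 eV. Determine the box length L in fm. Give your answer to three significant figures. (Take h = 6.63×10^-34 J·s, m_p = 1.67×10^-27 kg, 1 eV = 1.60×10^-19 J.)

L = 34.6 fm

From E_n = n²h²/(8m_pL²), L = n·h/√(8m_pE_n).
E_2 = 6.87×10^5 eV = 1.099×10^-13 J, so L = 2·6.63×10^-34/√(8·1.67×10^-27·1.099×10^-13) = 3.46×10^-14 m = 34.6 fm.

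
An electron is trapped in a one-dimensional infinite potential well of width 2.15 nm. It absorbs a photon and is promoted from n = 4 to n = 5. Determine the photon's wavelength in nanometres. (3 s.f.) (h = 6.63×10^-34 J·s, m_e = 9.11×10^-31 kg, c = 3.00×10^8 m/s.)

E_1 = h²/(8m_eL²) = 1.305×10^-20 J, so ΔE = (5² − 4²)E_1 = 1.174×10^-19 J.
λ = hc/ΔE = (6.63×10^-34·3.00×10^8)/1.174×10^-19 = 1.69×10^-6 m = 1.69×10^3 nm.

λ = 1.69×10^3 nm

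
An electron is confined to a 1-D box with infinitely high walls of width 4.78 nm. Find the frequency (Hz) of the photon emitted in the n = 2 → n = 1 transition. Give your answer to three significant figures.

E_1 = h²/(8m_eL²) = 2.637×10^-21 J and ΔE = (2² − 1²)E_1 = 7.911×10^-21 J.
f = ΔE/h = 7.911×10^-21/6.626×10^-34 = 1.19×10^13 Hz.

f = 1.19×10^13 Hz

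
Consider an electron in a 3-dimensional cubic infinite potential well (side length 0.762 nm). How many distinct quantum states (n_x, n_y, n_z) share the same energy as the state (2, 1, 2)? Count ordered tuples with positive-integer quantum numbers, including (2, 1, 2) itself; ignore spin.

degeneracy = 3

The level has n_x² + n_y² + n_z² = 9. The ordered positive-integer solutions are (1, 2, 2), (2, 1, 2), (2, 2, 1).
That gives 3 states.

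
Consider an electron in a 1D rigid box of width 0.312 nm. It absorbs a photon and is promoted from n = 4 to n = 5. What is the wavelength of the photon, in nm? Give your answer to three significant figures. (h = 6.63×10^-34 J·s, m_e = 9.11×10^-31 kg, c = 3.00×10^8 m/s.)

E_1 = h²/(8m_eL²) = 6.196×10^-19 J, so ΔE = (5² − 4²)E_1 = 5.576×10^-18 J.
λ = hc/ΔE = (6.63×10^-34·3.00×10^8)/5.576×10^-18 = 3.57×10^-8 m = 35.7 nm.

λ = 35.7 nm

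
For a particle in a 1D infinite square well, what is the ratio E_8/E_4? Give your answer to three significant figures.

4.00

E_n ∝ n², so E_8/E_4 = 8²/4² = 64/16 = 4.00.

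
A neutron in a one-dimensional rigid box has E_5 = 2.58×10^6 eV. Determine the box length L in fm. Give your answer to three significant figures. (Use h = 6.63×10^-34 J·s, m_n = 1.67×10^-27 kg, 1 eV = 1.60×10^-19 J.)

L = 44.6 fm

From E_n = n²h²/(8m_nL²), L = n·h/√(8m_nE_n).
E_5 = 2.58×10^6 eV = 4.128×10^-13 J, so L = 5·6.63×10^-34/√(8·1.67×10^-27·4.128×10^-13) = 4.46×10^-14 m = 44.6 fm.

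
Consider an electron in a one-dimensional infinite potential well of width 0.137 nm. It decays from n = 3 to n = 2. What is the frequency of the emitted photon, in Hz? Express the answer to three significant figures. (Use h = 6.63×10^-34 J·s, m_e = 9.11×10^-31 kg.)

E_1 = h²/(8m_eL²) = 3.213×10^-18 J and ΔE = (3² − 2²)E_1 = 1.607×10^-17 J.
f = ΔE/h = 1.607×10^-17/6.63×10^-34 = 2.42×10^16 Hz.

f = 2.42×10^16 Hz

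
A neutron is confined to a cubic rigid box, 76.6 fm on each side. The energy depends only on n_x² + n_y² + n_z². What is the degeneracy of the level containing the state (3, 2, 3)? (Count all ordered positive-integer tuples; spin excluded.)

The level has n_x² + n_y² + n_z² = 22. The ordered positive-integer solutions are (2, 3, 3), (3, 2, 3), (3, 3, 2).
That gives 3 states.

degeneracy = 3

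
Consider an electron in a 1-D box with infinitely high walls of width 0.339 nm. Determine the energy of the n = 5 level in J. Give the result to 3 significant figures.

For an infinite well E_n = n²h²/(8m_eL²), so E_1 = h²/(8m_eL²) = (6.626×10^-34)²/(8·9.109×10^-31·(3.39×10^-10 m)²) = 5.243×10^-19 J.
Then E_5 = 5²·E_1 = 25·5.243×10^-19 J = 1.31×10^-17 J.

E_5 = 1.31×10^-17 J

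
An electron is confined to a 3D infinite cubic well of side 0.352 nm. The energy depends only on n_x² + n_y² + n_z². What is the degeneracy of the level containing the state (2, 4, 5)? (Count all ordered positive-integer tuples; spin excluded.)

The level has n_x² + n_y² + n_z² = 45. The ordered positive-integer solutions are (2, 4, 5), (2, 5, 4), (4, 2, 5), (4, 5, 2), (5, 2, 4), (5, 4, 2).
That gives 6 states.

degeneracy = 6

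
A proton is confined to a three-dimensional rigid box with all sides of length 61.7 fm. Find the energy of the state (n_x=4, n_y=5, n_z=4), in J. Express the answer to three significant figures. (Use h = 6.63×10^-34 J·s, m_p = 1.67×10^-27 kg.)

For a 3D rectangular well E = (h²/8m_p)·Σ n_i²/L_i² = (6.63×10^-34)²/(8·1.67×10^-27) · [4²/(61.7 fm)² + 5²/(61.7 fm)² + 4²/(61.7 fm)²].
Evaluating gives E = 4.93×10^-13 J.

E = 4.93×10^-13 J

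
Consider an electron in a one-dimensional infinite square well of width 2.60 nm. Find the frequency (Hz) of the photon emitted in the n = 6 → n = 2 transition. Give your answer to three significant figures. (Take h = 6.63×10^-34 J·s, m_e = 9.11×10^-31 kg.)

f = 4.31×10^14 Hz

E_1 = h²/(8m_eL²) = 8.922×10^-21 J and ΔE = (6² − 2²)E_1 = 2.855×10^-19 J.
f = ΔE/h = 2.855×10^-19/6.63×10^-34 = 4.31×10^14 Hz.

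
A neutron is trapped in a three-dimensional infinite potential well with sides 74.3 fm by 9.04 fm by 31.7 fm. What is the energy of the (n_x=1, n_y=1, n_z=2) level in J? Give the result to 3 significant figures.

For a 3D rectangular well E = (h²/8m_n)·Σ n_i²/L_i² = (6.626×10^-34)²/(8·1.675×10^-27) · [1²/(74.3 fm)² + 1²/(9.04 fm)² + 2²/(31.7 fm)²].
Evaluating gives E = 5.37×10^-13 J.

E = 5.37×10^-13 J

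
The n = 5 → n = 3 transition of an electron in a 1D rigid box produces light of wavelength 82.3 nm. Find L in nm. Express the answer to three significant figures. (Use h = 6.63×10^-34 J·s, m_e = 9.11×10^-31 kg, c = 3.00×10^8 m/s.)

L = 0.632 nm

The photon carries ΔE = hc/λ = 6.63×10^-34·3.00×10^8/8.23×10^-8 m = 2.417×10^-18 J.
Since ΔE = (5² − 3²)E_1, E_1 = 1.511×10^-19 J, and L = h/√(8m_eE_1) = 6.32×10^-10 m = 0.632 nm.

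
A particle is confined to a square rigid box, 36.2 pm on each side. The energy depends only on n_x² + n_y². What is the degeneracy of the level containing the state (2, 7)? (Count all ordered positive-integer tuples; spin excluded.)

degeneracy = 2

The level has n_x² + n_y² = 53. The ordered positive-integer solutions are (2, 7), (7, 2).
That gives 2 states.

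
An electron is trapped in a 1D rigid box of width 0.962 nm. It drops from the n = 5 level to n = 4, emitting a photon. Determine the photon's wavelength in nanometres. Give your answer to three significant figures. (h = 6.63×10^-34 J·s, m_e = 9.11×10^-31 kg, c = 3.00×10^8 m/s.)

E_1 = h²/(8m_eL²) = 6.517×10^-20 J, so ΔE = (5² − 4²)E_1 = 5.865×10^-19 J.
λ = hc/ΔE = (6.63×10^-34·3.00×10^8)/5.865×10^-19 = 3.39×10^-7 m = 339 nm.

λ = 339 nm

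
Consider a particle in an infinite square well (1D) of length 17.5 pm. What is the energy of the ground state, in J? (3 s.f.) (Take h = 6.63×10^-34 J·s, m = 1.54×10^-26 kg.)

For an infinite well E_n = n²h²/(8mL²), so E_1 = h²/(8mL²) = (6.63×10^-34)²/(8·1.54×10^-26·(1.75×10^-11 m)²) = 1.165×10^-20 J.

E_1 = 1.17×10^-20 J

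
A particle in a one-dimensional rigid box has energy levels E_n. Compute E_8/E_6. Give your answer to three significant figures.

E_n ∝ n², so E_8/E_6 = 8²/6² = 64/36 = 1.78.

1.78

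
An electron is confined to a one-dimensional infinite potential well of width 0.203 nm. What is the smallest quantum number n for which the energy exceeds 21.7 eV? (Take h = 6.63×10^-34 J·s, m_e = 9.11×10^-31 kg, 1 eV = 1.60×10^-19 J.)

n = 2

E_1 = h²/(8m_eL²) = 1.464×10^-18 J = 9.150 eV.
Need n² > 21.7/9.150 = 2.372, i.e. n > 1.540.
The smallest integer satisfying this is n = 2.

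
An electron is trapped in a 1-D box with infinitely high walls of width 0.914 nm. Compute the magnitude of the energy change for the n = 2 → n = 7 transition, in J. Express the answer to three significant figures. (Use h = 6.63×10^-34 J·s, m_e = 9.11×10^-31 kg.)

|ΔE| = 3.25×10^-18 J

E_1 = h²/(8m_eL²) = 7.220×10^-20 J.
|ΔE| = |2² − 7²|·E_1 = 45·7.220×10^-20 J = 3.25×10^-18 J.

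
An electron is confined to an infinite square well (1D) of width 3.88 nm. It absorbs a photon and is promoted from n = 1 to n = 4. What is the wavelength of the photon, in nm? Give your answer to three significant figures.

E_1 = h²/(8m_eL²) = 4.002×10^-21 J, so ΔE = (4² − 1²)E_1 = 6.003×10^-20 J.
λ = hc/ΔE = (6.626×10^-34·2.998×10^8)/6.003×10^-20 = 3.31×10^-6 m = 3.31×10^3 nm.

λ = 3.31×10^3 nm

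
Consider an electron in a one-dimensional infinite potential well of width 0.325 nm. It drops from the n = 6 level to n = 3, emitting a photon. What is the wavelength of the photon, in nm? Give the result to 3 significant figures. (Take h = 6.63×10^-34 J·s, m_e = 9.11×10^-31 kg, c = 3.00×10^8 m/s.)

λ = 12.9 nm

E_1 = h²/(8m_eL²) = 5.710×10^-19 J, so ΔE = (6² − 3²)E_1 = 1.542×10^-17 J.
λ = hc/ΔE = (6.63×10^-34·3.00×10^8)/1.542×10^-17 = 1.29×10^-8 m = 12.9 nm.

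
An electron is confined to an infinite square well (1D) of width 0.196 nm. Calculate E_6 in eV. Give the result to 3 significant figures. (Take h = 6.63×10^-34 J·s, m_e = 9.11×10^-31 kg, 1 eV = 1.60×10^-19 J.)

For an infinite well E_n = n²h²/(8m_eL²), so E_1 = h²/(8m_eL²) = (6.63×10^-34)²/(8·9.11×10^-31·(1.96×10^-10 m)²) = 1.570×10^-18 J.
Then E_6 = 6²·E_1 = 36·1.570×10^-18 J = 5.652×10^-17 J.
Converting, E_6 = 5.652×10^-17 J / (1.60×10^-19 J/eV) = 353 eV.

E_6 = 353 eV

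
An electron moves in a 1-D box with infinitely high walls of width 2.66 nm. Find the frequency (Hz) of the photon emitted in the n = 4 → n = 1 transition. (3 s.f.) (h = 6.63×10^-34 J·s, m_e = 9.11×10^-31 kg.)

E_1 = h²/(8m_eL²) = 8.524×10^-21 J and ΔE = (4² − 1²)E_1 = 1.279×10^-19 J.
f = ΔE/h = 1.279×10^-19/6.63×10^-34 = 1.93×10^14 Hz.

f = 1.93×10^14 Hz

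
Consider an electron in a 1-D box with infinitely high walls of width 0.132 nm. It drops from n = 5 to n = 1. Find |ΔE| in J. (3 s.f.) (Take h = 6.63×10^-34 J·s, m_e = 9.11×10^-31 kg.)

E_1 = h²/(8m_eL²) = 3.462×10^-18 J.
|ΔE| = |5² − 1²|·E_1 = 24·3.462×10^-18 J = 8.31×10^-17 J.

|ΔE| = 8.31×10^-17 J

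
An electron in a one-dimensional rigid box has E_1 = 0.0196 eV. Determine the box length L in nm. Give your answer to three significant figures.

From E_n = n²h²/(8m_eL²), L = n·h/√(8m_eE_n).
E_1 = 0.0196 eV = 3.140×10^-21 J, so L = 1·6.626×10^-34/√(8·9.109×10^-31·3.140×10^-21) = 4.38×10^-9 m = 4.38 nm.

L = 4.38 nm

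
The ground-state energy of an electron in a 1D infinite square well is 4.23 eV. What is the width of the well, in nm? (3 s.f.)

From E_n = n²h²/(8m_eL²), L = n·h/√(8m_eE_n).
E_1 = 4.23 eV = 6.776×10^-19 J, so L = 1·6.626×10^-34/√(8·9.109×10^-31·6.776×10^-19) = 2.98×10^-10 m = 0.298 nm.

L = 0.298 nm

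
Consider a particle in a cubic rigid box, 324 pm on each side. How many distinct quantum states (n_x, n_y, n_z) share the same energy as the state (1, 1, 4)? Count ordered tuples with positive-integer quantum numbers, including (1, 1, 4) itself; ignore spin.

degeneracy = 3

The level has n_x² + n_y² + n_z² = 18. The ordered positive-integer solutions are (1, 1, 4), (1, 4, 1), (4, 1, 1).
That gives 3 states.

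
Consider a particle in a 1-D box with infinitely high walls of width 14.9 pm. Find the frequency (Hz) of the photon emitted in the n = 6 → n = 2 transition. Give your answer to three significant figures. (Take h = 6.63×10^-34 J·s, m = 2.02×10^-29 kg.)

f = 5.91×10^17 Hz

E_1 = h²/(8mL²) = 1.225×10^-17 J and ΔE = (6² − 2²)E_1 = 3.920×10^-16 J.
f = ΔE/h = 3.920×10^-16/6.63×10^-34 = 5.91×10^17 Hz.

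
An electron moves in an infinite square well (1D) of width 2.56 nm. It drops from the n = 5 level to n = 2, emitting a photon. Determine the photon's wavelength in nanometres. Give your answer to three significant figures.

E_1 = h²/(8m_eL²) = 9.193×10^-21 J, so ΔE = (5² − 2²)E_1 = 1.931×10^-19 J.
λ = hc/ΔE = (6.626×10^-34·2.998×10^8)/1.931×10^-19 = 1.03×10^-6 m = 1.03×10^3 nm.

λ = 1.03×10^3 nm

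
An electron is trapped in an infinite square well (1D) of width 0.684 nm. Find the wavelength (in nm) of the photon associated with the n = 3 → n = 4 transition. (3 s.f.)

E_1 = h²/(8m_eL²) = 1.288×10^-19 J, so ΔE = (4² − 3²)E_1 = 9.016×10^-19 J.
λ = hc/ΔE = (6.626×10^-34·2.998×10^8)/9.016×10^-19 = 2.20×10^-7 m = 220 nm.

λ = 220 nm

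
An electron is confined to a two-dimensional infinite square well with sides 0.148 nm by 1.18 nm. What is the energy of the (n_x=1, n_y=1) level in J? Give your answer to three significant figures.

E = 2.79×10^-18 J

For a 2D rectangular well E = (h²/8m_e)·Σ n_i²/L_i² = (6.626×10^-34)²/(8·9.109×10^-31) · [1²/(0.148 nm)² + 1²/(1.18 nm)²].
Evaluating gives E = 2.79×10^-18 J.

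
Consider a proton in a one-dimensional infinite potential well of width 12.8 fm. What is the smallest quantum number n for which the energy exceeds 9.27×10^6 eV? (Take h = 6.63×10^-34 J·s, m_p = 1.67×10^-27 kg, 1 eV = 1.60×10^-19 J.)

n = 3

E_1 = h²/(8m_pL²) = 2.008×10^-13 J = 1.255×10^6 eV.
Need n² > 9.27×10^6/1.255×10^6 = 7.386, i.e. n > 2.718.
The smallest integer satisfying this is n = 3.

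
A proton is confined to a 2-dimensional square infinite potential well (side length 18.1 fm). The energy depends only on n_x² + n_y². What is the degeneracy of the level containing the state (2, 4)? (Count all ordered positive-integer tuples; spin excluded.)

degeneracy = 2

The level has n_x² + n_y² = 20. The ordered positive-integer solutions are (2, 4), (4, 2).
That gives 2 states.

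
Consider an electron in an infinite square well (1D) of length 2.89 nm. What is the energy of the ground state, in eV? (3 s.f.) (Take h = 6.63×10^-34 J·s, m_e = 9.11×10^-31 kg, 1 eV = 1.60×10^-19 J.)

E_1 = 0.0451 eV

For an infinite well E_n = n²h²/(8m_eL²), so E_1 = h²/(8m_eL²) = (6.63×10^-34)²/(8·9.11×10^-31·(2.89×10^-9 m)²) = 7.221×10^-21 J.
Converting, E_1 = 7.221×10^-21 J / (1.60×10^-19 J/eV) = 0.0451 eV.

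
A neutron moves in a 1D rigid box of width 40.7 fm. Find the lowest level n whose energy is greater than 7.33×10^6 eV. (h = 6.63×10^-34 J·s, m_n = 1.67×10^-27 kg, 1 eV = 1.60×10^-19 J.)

E_1 = h²/(8m_nL²) = 1.986×10^-14 J = 1.241×10^5 eV.
Need n² > 7.33×10^6/1.241×10^5 = 59.07, i.e. n > 7.686.
The smallest integer satisfying this is n = 8.

n = 8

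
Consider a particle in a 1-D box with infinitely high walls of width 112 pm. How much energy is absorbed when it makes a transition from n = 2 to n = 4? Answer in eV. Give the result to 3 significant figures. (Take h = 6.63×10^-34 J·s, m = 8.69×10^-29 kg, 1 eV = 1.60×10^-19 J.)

|ΔE| = 3.78 eV

E_1 = h²/(8mL²) = 5.041×10^-20 J.
|ΔE| = |2² − 4²|·E_1 = 12·5.041×10^-20 J = 6.049×10^-19 J = 3.78 eV.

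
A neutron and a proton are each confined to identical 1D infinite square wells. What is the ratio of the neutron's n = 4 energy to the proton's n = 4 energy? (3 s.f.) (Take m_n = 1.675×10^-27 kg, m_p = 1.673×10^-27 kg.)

E_n ∝ 1/m at fixed n and L, so the ratio is m_p/m_n = 1.673×10^-27/1.675×10^-27 = 0.999.

0.999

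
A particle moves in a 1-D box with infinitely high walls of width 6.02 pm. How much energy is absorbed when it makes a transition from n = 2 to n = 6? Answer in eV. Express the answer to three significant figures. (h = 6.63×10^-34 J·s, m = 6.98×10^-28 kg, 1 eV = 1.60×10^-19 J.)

E_1 = h²/(8mL²) = 2.172×10^-18 J.
|ΔE| = |2² − 6²|·E_1 = 32·2.172×10^-18 J = 6.950×10^-17 J = 434 eV.

|ΔE| = 434 eV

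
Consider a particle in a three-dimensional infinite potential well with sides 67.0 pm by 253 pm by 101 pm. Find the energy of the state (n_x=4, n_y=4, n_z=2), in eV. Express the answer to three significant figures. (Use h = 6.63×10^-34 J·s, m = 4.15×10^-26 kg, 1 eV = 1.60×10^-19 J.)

For a 3D rectangular well E = (h²/8m)·Σ n_i²/L_i² = (6.63×10^-34)²/(8·4.15×10^-26) · [4²/(67.0 pm)² + 4²/(253 pm)² + 2²/(101 pm)²].
Evaluating gives E = 5.569×10^-21 J = 0.0348 eV.

E = 0.0348 eV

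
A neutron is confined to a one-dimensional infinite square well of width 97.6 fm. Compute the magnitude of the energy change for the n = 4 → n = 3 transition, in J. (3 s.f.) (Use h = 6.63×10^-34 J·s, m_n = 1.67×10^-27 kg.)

E_1 = h²/(8m_nL²) = 3.454×10^-15 J.
|ΔE| = |4² − 3²|·E_1 = 7·3.454×10^-15 J = 2.42×10^-14 J.

|ΔE| = 2.42×10^-14 J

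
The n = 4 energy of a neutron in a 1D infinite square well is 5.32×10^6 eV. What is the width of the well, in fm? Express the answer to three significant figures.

L = 24.8 fm

From E_n = n²h²/(8m_nL²), L = n·h/√(8m_nE_n).
E_4 = 5.32×10^6 eV = 8.523×10^-13 J, so L = 4·6.626×10^-34/√(8·1.675×10^-27·8.523×10^-13) = 2.48×10^-14 m = 24.8 fm.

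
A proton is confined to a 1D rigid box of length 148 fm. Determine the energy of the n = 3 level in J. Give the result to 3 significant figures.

For an infinite well E_n = n²h²/(8m_pL²), so E_1 = h²/(8m_pL²) = (6.626×10^-34)²/(8·1.673×10^-27·(1.48×10^-13 m)²) = 1.498×10^-15 J.
Then E_3 = 3²·E_1 = 9·1.498×10^-15 J = 1.35×10^-14 J.

E_3 = 1.35×10^-14 J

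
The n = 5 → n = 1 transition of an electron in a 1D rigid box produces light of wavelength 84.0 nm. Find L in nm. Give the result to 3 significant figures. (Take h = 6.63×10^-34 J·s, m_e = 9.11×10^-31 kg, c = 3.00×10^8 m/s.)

L = 0.782 nm

The photon carries ΔE = hc/λ = 6.63×10^-34·3.00×10^8/8.40×10^-8 m = 2.368×10^-18 J.
Since ΔE = (5² − 1²)E_1, E_1 = 9.867×10^-20 J, and L = h/√(8m_eE_1) = 7.82×10^-10 m = 0.782 nm.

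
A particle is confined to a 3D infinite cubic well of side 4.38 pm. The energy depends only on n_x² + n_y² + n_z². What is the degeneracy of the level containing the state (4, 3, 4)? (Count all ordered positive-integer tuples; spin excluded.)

The level has n_x² + n_y² + n_z² = 41. The ordered positive-integer solutions are (1, 2, 6), (1, 6, 2), (2, 1, 6), (2, 6, 1), (3, 4, 4), (4, 3, 4), (4, 4, 3), (6, 1, 2), (6, 2, 1).
That gives 9 states.

degeneracy = 9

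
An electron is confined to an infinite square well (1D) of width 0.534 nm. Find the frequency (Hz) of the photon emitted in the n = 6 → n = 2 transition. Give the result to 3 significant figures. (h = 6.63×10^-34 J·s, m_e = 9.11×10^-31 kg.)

f = 1.02×10^16 Hz

E_1 = h²/(8m_eL²) = 2.115×10^-19 J and ΔE = (6² − 2²)E_1 = 6.768×10^-18 J.
f = ΔE/h = 6.768×10^-18/6.63×10^-34 = 1.02×10^16 Hz.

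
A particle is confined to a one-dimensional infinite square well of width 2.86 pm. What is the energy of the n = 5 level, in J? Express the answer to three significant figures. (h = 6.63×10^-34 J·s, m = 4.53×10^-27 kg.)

E_5 = 3.71×10^-17 J

For an infinite well E_n = n²h²/(8mL²), so E_1 = h²/(8mL²) = (6.63×10^-34)²/(8·4.53×10^-27·(2.86×10^-12 m)²) = 1.483×10^-18 J.
Then E_5 = 5²·E_1 = 25·1.483×10^-18 J = 3.71×10^-17 J.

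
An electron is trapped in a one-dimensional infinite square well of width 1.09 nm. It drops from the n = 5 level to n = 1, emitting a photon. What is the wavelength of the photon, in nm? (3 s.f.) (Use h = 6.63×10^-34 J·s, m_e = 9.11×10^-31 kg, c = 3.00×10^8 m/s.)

λ = 163 nm

E_1 = h²/(8m_eL²) = 5.077×10^-20 J, so ΔE = (5² − 1²)E_1 = 1.218×10^-18 J.
λ = hc/ΔE = (6.63×10^-34·3.00×10^8)/1.218×10^-18 = 1.63×10^-7 m = 163 nm.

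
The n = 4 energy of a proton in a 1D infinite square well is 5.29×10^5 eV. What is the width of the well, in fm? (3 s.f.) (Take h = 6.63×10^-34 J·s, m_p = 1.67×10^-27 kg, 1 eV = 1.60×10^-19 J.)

From E_n = n²h²/(8m_pL²), L = n·h/√(8m_pE_n).
E_4 = 5.29×10^5 eV = 8.464×10^-14 J, so L = 4·6.63×10^-34/√(8·1.67×10^-27·8.464×10^-14) = 7.89×10^-14 m = 78.9 fm.

L = 78.9 fm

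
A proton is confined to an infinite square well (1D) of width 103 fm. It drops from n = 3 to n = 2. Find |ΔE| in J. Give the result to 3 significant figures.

|ΔE| = 1.55×10^-14 J

E_1 = h²/(8m_pL²) = 3.092×10^-15 J.
|ΔE| = |3² − 2²|·E_1 = 5·3.092×10^-15 J = 1.55×10^-14 J.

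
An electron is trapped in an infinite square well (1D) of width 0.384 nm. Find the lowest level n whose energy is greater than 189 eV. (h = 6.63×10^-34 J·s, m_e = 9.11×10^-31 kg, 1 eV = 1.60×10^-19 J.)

n = 9

E_1 = h²/(8m_eL²) = 4.090×10^-19 J = 2.556 eV.
Need n² > 189/2.556 = 73.94, i.e. n > 8.599.
The smallest integer satisfying this is n = 9.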